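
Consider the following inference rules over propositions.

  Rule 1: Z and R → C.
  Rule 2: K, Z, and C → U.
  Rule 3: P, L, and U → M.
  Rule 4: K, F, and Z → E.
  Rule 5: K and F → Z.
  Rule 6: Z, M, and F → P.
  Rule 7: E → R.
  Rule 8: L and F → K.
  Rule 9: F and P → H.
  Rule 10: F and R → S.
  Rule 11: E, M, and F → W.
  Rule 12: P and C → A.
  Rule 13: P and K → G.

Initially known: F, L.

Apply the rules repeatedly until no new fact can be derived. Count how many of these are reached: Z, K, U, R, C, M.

L and F hold, so K follows (Rule 8).
K and F hold, so Z follows (Rule 5).
K, F, and Z hold, so E follows (Rule 4).
From E, Rule 7 gives R.
Z and R hold, so C follows (Rule 1).
K, Z, and C hold, so U follows (Rule 2).
Z: reached.
K: reached.
U: reached.
R: reached.
C: reached.
M would need P, L, and U (Rule 3), but P is never established.
Reached: Z, K, U, R, and C — 5 of the 6.

5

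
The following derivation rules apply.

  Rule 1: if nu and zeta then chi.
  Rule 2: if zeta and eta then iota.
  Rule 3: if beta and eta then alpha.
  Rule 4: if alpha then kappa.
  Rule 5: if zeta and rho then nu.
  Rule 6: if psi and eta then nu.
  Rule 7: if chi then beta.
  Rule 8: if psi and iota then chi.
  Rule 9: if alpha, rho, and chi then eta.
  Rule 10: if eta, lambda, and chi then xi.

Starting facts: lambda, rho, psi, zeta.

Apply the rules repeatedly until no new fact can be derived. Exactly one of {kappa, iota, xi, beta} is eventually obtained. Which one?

beta

From zeta and rho, Rule 5 gives nu.
nu and zeta hold, so chi follows (Rule 1).
From chi, Rule 7 gives beta.
xi would need eta, lambda, and chi (Rule 10), but eta is never established. kappa would need alpha (Rule 4), but alpha is never established. iota would need zeta and eta (Rule 2), but eta is never established.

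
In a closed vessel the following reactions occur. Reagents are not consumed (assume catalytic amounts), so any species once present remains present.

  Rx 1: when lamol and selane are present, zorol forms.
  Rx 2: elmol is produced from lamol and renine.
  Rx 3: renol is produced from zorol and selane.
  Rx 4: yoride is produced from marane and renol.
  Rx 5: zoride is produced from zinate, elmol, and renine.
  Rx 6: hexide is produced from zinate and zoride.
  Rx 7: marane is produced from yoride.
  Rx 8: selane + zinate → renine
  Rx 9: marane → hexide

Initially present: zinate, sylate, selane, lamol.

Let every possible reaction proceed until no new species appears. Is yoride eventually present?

yoride would need marane and renol (Rx 4), but marane never forms.

No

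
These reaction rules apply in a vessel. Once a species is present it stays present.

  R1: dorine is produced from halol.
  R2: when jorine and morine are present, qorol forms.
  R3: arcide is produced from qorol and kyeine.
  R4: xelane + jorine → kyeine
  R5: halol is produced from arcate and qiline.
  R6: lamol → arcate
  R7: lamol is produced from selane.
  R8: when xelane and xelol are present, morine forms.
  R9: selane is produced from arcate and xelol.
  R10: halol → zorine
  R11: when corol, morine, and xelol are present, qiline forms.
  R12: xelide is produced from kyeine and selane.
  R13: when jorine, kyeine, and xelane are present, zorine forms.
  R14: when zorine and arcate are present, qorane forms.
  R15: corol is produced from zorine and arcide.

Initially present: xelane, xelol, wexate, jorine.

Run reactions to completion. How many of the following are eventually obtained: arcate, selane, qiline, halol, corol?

2

xelane and jorine present → kyeine forms (R4).
xelane and xelol present → morine forms (R8).
jorine and morine present → qorol forms (R2).
jorine, kyeine, and xelane present → zorine forms (R13).
qorol and kyeine present → arcide forms (R3).
zorine and arcide present → corol forms (R15).
corol, morine, and xelol present → qiline forms (R11).
arcate would need lamol (R6), but lamol never forms.
selane would need arcate and xelol (R9), but arcate never forms.
qiline: reached.
halol would need arcate and qiline (R5), but arcate never forms.
corol: reached.
Reached: qiline and corol — 2 of the 5.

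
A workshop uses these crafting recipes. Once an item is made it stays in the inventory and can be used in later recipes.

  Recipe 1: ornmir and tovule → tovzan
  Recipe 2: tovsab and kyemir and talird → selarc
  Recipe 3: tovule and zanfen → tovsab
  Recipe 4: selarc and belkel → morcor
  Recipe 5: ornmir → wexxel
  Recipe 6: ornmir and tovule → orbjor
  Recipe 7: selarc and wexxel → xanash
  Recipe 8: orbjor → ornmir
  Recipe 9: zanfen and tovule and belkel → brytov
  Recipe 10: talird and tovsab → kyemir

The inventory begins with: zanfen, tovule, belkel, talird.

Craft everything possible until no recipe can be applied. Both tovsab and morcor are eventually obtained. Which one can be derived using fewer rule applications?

tovsab

tovsab: tovule and zanfen → tovsab (Recipe 3). [1 rule application]
morcor: Using Recipe 3, tovule and zanfen make tovsab. talird and tovsab → kyemir (Recipe 10). Using Recipe 2, tovsab, kyemir, and talird make selarc. selarc and belkel → morcor (Recipe 4). [4 rule applications]
tovsab needs fewer.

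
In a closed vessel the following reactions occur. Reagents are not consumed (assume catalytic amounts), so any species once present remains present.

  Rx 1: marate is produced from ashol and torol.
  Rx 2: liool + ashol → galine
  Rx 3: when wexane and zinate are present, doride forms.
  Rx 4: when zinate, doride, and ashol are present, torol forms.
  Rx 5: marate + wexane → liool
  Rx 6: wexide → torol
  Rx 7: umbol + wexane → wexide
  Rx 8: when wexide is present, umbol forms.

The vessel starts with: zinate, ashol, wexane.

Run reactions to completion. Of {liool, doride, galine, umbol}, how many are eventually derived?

wexane and zinate present → doride forms (Rx 3).
zinate, doride, and ashol present → torol forms (Rx 4).
ashol and torol present → marate forms (Rx 1).
marate and wexane present → liool forms (Rx 5).
liool and ashol present → galine forms (Rx 2).
liool: reached.
doride: reached.
galine: reached.
umbol would need wexide (Rx 8), but wexide never forms.
Reached: liool, doride, and galine — 3 of the 4.

3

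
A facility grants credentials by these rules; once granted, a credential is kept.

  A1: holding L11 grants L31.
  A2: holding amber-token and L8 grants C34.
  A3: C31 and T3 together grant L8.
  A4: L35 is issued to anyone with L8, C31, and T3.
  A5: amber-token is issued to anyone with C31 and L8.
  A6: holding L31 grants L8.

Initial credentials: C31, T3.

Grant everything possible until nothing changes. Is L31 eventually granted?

No

L31 would need L11 (A1), but L11 is never granted.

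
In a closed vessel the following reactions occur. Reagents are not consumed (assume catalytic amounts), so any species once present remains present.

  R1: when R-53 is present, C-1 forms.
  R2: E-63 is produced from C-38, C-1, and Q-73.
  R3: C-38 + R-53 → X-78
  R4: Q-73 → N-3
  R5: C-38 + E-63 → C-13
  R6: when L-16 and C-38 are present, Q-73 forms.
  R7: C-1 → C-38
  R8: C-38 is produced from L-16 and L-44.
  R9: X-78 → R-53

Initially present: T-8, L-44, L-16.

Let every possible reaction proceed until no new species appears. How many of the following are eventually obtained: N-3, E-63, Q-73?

L-16 and L-44 present → C-38 forms (R8).
L-16 and C-38 present → Q-73 forms (R6).
Q-73 present → N-3 forms (R4).
N-3: reached.
E-63 would need C-38, C-1, and Q-73 (R2), but C-1 never forms.
Q-73: reached.
Reached: N-3 and Q-73 — 2 of the 3.

2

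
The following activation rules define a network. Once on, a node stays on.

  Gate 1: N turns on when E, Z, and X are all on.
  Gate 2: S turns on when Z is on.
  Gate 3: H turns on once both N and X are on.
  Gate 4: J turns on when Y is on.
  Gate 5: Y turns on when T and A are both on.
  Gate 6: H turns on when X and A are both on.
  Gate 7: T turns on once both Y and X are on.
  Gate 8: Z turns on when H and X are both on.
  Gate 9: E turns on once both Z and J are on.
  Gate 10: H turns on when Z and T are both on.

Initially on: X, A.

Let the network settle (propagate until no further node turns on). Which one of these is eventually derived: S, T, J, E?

S

Gate 6: X and A on → H on.
Gate 8: H and X on → Z on.
Gate 2: Z on → S on.
T would need Y and X (Gate 7), but Y never turns on. J would need Y (Gate 4), but Y never turns on. E would need Z and J (Gate 9), but J never turns on.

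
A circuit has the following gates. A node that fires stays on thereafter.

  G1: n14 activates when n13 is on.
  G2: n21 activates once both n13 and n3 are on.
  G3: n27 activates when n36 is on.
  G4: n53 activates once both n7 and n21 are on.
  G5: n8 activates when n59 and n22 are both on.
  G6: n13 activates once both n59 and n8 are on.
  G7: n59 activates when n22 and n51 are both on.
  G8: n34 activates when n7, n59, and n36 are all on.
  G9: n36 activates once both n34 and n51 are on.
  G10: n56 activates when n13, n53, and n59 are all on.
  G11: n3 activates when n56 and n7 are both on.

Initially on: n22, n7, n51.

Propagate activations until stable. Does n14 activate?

Yes

n22 and n51 are on, so n59 activates (G7).
n59 and n22 are on, so n8 activates (G5).
n59 and n8 are on, so n13 activates (G6).
G1: n13 on → n14 on.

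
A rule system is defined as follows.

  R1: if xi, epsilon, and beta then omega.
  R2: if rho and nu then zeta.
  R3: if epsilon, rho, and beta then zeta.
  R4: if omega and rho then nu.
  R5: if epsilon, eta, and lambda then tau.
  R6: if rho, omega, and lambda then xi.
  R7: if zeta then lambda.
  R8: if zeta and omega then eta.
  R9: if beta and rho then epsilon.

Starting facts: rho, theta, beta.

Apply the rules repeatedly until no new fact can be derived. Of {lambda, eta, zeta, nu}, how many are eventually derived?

2

From beta and rho, R9 gives epsilon.
epsilon, rho, and beta hold, so zeta follows (R3).
zeta holds, so lambda follows (R7).
lambda: reached.
eta would need zeta and omega (R8), but omega is never established.
zeta: reached.
nu would need omega and rho (R4), but omega is never established.
Reached: lambda and zeta — 2 of the 4.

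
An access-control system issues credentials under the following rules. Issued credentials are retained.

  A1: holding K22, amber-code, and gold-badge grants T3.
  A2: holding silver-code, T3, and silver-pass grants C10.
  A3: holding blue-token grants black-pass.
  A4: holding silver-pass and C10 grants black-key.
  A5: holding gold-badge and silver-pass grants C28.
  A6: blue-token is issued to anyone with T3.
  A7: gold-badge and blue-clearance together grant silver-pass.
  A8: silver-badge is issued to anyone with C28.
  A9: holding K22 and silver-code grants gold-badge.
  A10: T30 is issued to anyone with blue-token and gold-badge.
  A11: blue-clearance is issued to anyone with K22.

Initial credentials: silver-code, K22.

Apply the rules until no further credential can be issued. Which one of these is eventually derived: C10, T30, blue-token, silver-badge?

silver-badge

Holding K22 grants blue-clearance (A11).
Holding K22 and silver-code grants gold-badge (A9).
Holding gold-badge and blue-clearance grants silver-pass (A7).
Holding gold-badge and silver-pass grants C28 (A5).
Holding C28 grants silver-badge (A8).
T30 would need blue-token and gold-badge (A10), but blue-token is never granted. C10 would need silver-code, T3, and silver-pass (A2), but T3 is never granted. blue-token would need T3 (A6), but T3 is never granted.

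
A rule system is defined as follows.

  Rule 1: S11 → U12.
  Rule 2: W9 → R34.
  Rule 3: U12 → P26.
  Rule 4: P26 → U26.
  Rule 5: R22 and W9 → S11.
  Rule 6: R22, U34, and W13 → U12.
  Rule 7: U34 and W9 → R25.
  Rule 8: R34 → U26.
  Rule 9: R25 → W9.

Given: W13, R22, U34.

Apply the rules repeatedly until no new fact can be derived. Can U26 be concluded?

Yes

From R22, U34, and W13, Rule 6 gives U12.
U12 holds, so P26 follows (Rule 3).
P26 holds, so U26 follows (Rule 4).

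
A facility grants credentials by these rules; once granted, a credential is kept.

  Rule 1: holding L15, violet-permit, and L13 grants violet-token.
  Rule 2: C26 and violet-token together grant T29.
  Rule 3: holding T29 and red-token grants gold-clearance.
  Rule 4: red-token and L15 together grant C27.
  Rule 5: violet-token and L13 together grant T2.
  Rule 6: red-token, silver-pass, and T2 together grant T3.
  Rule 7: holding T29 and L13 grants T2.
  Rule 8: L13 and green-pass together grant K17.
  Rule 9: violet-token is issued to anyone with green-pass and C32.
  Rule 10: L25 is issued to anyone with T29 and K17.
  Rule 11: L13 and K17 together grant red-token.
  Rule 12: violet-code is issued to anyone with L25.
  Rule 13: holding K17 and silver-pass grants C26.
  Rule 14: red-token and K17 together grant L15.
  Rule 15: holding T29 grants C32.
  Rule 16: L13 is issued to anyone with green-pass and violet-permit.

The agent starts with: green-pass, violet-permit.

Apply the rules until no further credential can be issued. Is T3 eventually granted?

No

T3 would need red-token, silver-pass, and T2 (Rule 6), but silver-pass is never granted.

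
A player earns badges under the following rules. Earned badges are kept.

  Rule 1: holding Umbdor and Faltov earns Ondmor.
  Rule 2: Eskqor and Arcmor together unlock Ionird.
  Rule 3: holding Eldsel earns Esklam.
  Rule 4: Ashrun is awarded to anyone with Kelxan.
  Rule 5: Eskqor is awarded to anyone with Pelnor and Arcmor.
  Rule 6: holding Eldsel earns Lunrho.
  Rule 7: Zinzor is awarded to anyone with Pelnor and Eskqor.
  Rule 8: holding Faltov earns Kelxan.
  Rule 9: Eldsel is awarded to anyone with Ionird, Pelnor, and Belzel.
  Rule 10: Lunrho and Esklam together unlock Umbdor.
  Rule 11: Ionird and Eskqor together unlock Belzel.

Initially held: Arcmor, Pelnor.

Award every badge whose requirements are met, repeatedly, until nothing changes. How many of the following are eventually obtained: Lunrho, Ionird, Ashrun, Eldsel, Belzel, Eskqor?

With Pelnor and Arcmor, Eskqor is earned (Rule 5).
With Eskqor and Arcmor, Ionird is earned (Rule 2).
With Ionird and Eskqor, Belzel is earned (Rule 11).
With Ionird, Pelnor, and Belzel, Eldsel is earned (Rule 9).
With Eldsel, Lunrho is earned (Rule 6).
Lunrho: reached.
Ionird: reached.
Ashrun would need Kelxan (Rule 4), but Kelxan is never earned.
Eldsel: reached.
Belzel: reached.
Eskqor: reached.
Reached: Lunrho, Ionird, Eldsel, Belzel, and Eskqor — 5 of the 6.

5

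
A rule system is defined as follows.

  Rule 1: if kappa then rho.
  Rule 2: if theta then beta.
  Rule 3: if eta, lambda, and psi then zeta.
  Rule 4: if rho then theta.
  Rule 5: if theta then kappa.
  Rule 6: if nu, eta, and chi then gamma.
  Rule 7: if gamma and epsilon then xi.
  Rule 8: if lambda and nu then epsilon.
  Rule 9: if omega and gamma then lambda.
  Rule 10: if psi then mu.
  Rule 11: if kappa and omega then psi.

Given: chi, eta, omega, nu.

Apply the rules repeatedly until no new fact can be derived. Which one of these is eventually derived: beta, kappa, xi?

From nu, eta, and chi, Rule 6 gives gamma.
From omega and gamma, Rule 9 gives lambda.
lambda and nu hold, so epsilon follows (Rule 8).
From gamma and epsilon, Rule 7 gives xi.
beta would need theta (Rule 2), but theta is never established. kappa would need theta (Rule 5), but theta is never established.

xi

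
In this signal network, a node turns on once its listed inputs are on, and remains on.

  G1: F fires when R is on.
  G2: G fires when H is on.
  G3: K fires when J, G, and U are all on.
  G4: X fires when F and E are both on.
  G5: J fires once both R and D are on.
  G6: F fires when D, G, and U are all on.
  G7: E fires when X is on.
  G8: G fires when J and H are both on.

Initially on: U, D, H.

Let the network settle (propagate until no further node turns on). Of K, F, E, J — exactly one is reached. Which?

H is on, so G fires (G2).
D, G, and U are on, so F fires (G6).
K would need J, G, and U (G3), but J never turns on. J would need R and D (G5), but R never turns on. E would need X (G7), but X never turns on.

F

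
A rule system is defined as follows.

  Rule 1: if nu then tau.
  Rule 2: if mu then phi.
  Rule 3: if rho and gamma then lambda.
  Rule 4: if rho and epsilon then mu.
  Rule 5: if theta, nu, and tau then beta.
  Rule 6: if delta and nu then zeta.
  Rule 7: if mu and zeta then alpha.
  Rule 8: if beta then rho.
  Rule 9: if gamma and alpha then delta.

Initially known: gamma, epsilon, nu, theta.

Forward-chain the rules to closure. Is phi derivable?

nu holds, so tau follows (Rule 1).
theta, nu, and tau hold, so beta follows (Rule 5).
From beta, Rule 8 gives rho.
From rho and epsilon, Rule 4 gives mu.
mu holds, so phi follows (Rule 2).

Yes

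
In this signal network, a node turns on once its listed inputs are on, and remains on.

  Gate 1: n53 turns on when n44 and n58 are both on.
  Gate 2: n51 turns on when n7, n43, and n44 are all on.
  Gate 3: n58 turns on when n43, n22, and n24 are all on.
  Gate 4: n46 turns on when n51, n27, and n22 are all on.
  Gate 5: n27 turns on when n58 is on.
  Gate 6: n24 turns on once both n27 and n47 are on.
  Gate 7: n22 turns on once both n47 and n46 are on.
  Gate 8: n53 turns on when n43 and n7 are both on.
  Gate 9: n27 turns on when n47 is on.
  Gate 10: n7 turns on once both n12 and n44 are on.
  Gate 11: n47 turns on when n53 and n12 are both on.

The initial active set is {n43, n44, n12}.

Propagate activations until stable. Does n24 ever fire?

Yes

n12 and n44 are on, so n7 turns on (Gate 10).
n43 and n7 are on, so n53 turns on (Gate 8).
n53 and n12 are on, so n47 turns on (Gate 11).
Gate 9: n47 on → n27 on.
n27 and n47 are on, so n24 turns on (Gate 6).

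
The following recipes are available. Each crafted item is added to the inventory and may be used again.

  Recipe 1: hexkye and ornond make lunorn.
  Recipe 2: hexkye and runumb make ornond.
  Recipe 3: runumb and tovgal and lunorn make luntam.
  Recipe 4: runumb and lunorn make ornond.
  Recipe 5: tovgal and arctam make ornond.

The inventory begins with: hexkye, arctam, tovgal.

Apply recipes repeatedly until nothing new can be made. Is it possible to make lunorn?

Yes

tovgal and arctam → ornond (Recipe 5).
hexkye and ornond → lunorn (Recipe 1).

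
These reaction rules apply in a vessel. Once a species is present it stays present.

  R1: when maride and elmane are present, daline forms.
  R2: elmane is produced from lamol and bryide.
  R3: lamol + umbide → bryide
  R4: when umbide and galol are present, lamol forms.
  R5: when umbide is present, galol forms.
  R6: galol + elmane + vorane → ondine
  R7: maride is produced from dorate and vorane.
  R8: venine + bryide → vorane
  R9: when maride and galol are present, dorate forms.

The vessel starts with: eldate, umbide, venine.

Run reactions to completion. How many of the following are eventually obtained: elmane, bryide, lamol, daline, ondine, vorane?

umbide present → galol forms (R5).
umbide and galol present → lamol forms (R4).
lamol and umbide present → bryide forms (R3).
lamol and bryide present → elmane forms (R2).
venine and bryide present → vorane forms (R8).
galol, elmane, and vorane present → ondine forms (R6).
elmane: reached.
bryide: reached.
lamol: reached.
daline would need maride and elmane (R1), but maride never forms.
ondine: reached.
vorane: reached.
Reached: elmane, bryide, lamol, ondine, and vorane — 5 of the 6.

5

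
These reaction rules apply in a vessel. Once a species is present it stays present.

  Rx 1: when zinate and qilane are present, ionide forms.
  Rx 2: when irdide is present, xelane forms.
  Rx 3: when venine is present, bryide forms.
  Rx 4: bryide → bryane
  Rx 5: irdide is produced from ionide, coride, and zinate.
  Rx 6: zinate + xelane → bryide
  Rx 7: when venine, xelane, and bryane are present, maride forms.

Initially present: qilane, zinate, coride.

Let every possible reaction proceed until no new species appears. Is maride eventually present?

maride would need venine, xelane, and bryane (Rx 7), but venine never forms.

No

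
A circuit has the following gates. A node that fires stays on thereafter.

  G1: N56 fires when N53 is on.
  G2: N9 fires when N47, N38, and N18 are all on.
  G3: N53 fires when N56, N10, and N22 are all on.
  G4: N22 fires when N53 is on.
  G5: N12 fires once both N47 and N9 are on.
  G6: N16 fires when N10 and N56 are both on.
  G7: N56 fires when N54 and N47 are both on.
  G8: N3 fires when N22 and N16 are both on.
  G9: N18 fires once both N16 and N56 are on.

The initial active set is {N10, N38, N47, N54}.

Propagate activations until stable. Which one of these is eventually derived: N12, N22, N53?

N12

G7: N54 and N47 on → N56 on.
N10 and N56 are on, so N16 fires (G6).
N16 and N56 are on, so N18 fires (G9).
G2: N47, N38, and N18 on → N9 on.
G5: N47 and N9 on → N12 on.
N22 would need N53 (G4), but N53 never turns on. N53 would need N56, N10, and N22 (G3), but N22 never turns on.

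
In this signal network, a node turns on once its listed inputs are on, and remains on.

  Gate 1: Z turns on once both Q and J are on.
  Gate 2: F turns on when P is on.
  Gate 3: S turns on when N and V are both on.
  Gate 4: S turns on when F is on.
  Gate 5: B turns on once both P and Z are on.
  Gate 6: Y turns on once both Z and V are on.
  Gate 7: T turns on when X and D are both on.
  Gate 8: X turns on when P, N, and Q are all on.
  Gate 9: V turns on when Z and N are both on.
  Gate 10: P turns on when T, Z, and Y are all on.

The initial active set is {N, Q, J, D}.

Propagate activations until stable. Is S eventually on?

Q and J are on, so Z turns on (Gate 1).
Gate 9: Z and N on → V on.
N and V are on, so S turns on (Gate 3).

Yes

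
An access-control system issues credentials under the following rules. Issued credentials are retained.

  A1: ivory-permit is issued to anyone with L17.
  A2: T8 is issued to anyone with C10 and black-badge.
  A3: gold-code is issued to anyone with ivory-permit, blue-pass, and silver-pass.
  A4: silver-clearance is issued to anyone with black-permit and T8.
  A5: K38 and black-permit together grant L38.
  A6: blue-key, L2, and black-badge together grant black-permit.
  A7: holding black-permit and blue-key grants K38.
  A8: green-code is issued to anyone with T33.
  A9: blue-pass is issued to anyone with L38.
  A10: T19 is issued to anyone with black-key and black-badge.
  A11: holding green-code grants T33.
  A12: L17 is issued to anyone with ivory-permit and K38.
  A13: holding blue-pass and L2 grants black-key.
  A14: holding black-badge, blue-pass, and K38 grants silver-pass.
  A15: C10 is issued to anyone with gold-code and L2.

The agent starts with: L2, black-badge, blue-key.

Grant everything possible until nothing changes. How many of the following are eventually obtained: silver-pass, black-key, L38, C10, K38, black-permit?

5

Holding blue-key, L2, and black-badge grants black-permit (A6).
Holding black-permit and blue-key grants K38 (A7).
Holding K38 and black-permit grants L38 (A5).
Holding L38 grants blue-pass (A9).
Holding blue-pass and L2 grants black-key (A13).
Holding black-badge, blue-pass, and K38 grants silver-pass (A14).
silver-pass: reached.
black-key: reached.
L38: reached.
C10 would need gold-code and L2 (A15), but gold-code is never granted.
K38: reached.
black-permit: reached.
Reached: silver-pass, black-key, L38, K38, and black-permit — 5 of the 6.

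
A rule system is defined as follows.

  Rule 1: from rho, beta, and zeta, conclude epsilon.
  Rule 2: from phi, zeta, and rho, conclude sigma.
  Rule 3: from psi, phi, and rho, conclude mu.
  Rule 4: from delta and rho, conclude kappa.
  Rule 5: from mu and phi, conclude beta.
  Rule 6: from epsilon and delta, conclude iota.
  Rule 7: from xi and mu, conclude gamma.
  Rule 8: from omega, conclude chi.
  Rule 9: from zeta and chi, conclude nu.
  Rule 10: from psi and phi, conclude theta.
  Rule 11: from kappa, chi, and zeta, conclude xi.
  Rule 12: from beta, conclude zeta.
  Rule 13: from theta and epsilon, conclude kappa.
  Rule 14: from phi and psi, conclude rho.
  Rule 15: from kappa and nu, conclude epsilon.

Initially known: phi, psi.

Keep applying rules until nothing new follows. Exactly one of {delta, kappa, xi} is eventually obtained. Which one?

kappa

From psi and phi, Rule 10 gives theta.
phi and psi hold, so rho follows (Rule 14).
psi, phi, and rho hold, so mu follows (Rule 3).
From mu and phi, Rule 5 gives beta.
beta holds, so zeta follows (Rule 12).
From rho, beta, and zeta, Rule 1 gives epsilon.
theta and epsilon hold, so kappa follows (Rule 13).
xi would need kappa, chi, and zeta (Rule 11), but chi is never established. No rule produces delta, and it is not given.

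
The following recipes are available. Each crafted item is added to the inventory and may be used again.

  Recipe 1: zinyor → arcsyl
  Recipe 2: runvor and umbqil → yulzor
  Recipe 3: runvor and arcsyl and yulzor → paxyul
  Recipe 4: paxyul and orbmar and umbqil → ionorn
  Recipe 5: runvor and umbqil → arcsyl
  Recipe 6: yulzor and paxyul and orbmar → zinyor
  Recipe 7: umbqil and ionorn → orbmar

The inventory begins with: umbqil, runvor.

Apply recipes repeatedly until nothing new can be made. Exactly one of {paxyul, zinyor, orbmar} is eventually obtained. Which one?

paxyul

Using Recipe 2, runvor and umbqil make yulzor.
Using Recipe 5, runvor and umbqil make arcsyl.
Using Recipe 3, runvor, arcsyl, and yulzor make paxyul.
zinyor would need yulzor, paxyul, and orbmar (Recipe 6), but orbmar is never obtained. orbmar would need umbqil and ionorn (Recipe 7), but ionorn is never obtained.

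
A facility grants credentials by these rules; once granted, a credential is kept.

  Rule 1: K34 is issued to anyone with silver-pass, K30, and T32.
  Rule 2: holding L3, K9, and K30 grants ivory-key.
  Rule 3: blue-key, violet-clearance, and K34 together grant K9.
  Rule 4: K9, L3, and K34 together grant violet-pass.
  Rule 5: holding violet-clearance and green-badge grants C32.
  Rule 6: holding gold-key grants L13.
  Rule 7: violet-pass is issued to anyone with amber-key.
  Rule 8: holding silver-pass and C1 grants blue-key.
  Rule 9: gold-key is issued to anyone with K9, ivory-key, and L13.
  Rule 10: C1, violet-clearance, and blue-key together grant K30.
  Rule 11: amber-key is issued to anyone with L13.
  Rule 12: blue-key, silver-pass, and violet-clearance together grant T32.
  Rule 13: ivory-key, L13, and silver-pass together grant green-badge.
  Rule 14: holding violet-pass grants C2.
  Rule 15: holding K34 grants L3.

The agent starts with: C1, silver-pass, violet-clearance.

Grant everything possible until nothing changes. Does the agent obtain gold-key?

gold-key would need K9, ivory-key, and L13 (Rule 9), but L13 is never granted.

No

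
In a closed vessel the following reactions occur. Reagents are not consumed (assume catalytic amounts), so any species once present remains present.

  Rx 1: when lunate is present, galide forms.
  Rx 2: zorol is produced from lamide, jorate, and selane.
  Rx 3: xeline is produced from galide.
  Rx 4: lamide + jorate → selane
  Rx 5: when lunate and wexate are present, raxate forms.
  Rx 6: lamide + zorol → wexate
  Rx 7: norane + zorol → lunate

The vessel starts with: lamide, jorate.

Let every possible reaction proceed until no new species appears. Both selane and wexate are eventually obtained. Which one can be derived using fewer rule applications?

selane

selane: lamide and jorate present → selane forms (Rx 4). [1 rule application]
wexate: lamide and jorate present → selane forms (Rx 4). lamide, jorate, and selane present → zorol forms (Rx 2). lamide and zorol present → wexate forms (Rx 6). [3 rule applications]
selane needs fewer.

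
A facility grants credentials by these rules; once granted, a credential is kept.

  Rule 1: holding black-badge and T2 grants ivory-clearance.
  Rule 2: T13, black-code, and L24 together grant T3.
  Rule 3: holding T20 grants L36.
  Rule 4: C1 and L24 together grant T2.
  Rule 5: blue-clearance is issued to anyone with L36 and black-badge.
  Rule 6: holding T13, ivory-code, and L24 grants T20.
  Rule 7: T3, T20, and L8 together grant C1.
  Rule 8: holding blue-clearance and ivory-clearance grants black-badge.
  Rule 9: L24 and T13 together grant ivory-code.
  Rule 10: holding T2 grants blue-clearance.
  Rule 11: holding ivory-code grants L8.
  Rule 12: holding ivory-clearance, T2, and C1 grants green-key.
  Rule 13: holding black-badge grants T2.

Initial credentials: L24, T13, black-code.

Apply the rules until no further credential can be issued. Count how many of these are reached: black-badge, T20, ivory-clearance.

Holding L24 and T13 grants ivory-code (Rule 9).
Holding T13, ivory-code, and L24 grants T20 (Rule 6).
black-badge would need blue-clearance and ivory-clearance (Rule 8), but ivory-clearance is never granted.
T20: reached.
ivory-clearance would need black-badge and T2 (Rule 1), but black-badge is never granted.
Reached: T20 — 1 of the 3.

1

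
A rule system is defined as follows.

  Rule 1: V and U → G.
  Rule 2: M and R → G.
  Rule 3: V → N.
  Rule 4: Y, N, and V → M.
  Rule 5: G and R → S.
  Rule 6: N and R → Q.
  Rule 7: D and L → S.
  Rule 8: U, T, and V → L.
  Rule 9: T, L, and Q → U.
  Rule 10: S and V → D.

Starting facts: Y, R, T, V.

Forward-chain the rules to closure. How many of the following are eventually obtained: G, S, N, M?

From V, Rule 3 gives N.
Y, N, and V hold, so M follows (Rule 4).
From M and R, Rule 2 gives G.
G and R hold, so S follows (Rule 5).
G: reached.
S: reached.
N: reached.
M: reached.
All 4 are reached.

4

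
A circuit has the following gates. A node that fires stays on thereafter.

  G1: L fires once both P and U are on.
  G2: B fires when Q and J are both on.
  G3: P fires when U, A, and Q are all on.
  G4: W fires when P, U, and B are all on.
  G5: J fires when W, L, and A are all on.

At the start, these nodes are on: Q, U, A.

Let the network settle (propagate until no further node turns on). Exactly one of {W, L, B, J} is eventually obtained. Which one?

L

G3: U, A, and Q on → P on.
G1: P and U on → L on.
J would need W, L, and A (G5), but W never turns on. B would need Q and J (G2), but J never turns on. W would need P, U, and B (G4), but B never turns on.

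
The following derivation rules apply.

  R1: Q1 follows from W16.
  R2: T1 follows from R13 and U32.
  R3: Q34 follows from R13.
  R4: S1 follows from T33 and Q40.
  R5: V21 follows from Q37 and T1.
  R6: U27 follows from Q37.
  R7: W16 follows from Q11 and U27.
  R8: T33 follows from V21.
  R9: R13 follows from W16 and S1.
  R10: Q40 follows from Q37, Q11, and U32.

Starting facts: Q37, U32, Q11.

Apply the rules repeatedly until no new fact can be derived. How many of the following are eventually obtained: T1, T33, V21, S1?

0

T1 would need R13 and U32 (R2), but R13 is never established.
T33 would need V21 (R8), but V21 is never established.
V21 would need Q37 and T1 (R5), but T1 is never established.
S1 would need T33 and Q40 (R4), but T33 is never established.
None of the 4 are reached.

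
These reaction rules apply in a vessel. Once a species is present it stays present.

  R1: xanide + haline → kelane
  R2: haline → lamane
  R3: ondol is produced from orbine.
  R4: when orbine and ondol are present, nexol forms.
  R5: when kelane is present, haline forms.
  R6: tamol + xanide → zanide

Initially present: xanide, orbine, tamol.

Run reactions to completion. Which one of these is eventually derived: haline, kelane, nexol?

nexol

orbine present → ondol forms (R3).
orbine and ondol present → nexol forms (R4).
haline would need kelane (R5), but kelane never forms. kelane would need xanide and haline (R1), but haline never forms.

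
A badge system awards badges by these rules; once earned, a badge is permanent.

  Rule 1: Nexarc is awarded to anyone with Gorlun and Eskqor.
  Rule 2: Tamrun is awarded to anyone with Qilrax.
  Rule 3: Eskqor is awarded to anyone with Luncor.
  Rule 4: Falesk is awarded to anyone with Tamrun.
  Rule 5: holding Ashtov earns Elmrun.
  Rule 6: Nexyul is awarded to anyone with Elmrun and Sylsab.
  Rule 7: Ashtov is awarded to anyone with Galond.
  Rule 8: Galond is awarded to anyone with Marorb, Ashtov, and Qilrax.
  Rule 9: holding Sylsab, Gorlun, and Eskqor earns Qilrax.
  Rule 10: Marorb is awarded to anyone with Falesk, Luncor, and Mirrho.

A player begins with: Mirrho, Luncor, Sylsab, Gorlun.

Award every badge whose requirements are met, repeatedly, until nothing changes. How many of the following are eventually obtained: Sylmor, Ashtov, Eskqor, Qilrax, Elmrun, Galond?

With Luncor, Eskqor is earned (Rule 3).
With Sylsab, Gorlun, and Eskqor, Qilrax is earned (Rule 9).
No rule produces Sylmor, and it is not given.
Ashtov would need Galond (Rule 7), but Galond is never earned.
Eskqor: reached.
Qilrax: reached.
Elmrun would need Ashtov (Rule 5), but Ashtov is never earned.
Galond would need Marorb, Ashtov, and Qilrax (Rule 8), but Ashtov is never earned.
Reached: Eskqor and Qilrax — 2 of the 6.

2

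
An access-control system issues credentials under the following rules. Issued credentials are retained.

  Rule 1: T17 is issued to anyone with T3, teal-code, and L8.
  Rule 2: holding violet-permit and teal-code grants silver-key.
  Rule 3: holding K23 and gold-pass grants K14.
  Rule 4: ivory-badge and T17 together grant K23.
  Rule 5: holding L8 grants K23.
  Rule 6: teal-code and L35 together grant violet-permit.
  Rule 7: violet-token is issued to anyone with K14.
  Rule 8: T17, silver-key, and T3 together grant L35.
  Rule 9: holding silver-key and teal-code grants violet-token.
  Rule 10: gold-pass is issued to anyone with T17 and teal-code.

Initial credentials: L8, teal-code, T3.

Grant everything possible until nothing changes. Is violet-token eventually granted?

Holding T3, teal-code, and L8 grants T17 (Rule 1).
Holding L8 grants K23 (Rule 5).
Holding T17 and teal-code grants gold-pass (Rule 10).
Holding K23 and gold-pass grants K14 (Rule 3).
Holding K14 grants violet-token (Rule 7).

Yes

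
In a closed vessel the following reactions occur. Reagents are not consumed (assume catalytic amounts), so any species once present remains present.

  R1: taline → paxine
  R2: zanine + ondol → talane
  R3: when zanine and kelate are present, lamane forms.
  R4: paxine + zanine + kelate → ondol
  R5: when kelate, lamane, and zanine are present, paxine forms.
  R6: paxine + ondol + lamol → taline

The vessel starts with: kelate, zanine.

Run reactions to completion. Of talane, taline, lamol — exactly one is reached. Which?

zanine and kelate present → lamane forms (R3).
kelate, lamane, and zanine present → paxine forms (R5).
paxine, zanine, and kelate present → ondol forms (R4).
zanine and ondol present → talane forms (R2).
No rule produces lamol, and it is not given. taline would need paxine, ondol, and lamol (R6), but lamol never forms.

talane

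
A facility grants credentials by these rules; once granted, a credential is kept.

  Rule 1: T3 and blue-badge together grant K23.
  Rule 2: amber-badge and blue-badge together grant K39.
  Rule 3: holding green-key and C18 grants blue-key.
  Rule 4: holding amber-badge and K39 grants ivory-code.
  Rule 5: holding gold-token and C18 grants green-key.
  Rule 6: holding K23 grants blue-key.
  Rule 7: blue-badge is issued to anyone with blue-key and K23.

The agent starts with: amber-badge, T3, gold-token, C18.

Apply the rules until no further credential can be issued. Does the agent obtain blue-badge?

No

blue-badge would need blue-key and K23 (Rule 7), but K23 is never granted.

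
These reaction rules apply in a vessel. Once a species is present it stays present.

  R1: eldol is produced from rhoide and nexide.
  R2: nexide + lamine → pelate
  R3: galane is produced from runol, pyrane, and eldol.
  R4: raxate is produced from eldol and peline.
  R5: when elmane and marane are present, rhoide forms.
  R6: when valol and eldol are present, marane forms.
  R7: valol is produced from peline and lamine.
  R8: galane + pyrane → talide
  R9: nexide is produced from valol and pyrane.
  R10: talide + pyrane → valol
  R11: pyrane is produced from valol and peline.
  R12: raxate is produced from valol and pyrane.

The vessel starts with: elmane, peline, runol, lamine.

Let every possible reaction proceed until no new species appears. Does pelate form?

peline and lamine present → valol forms (R7).
valol and peline present → pyrane forms (R11).
valol and pyrane present → nexide forms (R9).
nexide and lamine present → pelate forms (R2).

Yes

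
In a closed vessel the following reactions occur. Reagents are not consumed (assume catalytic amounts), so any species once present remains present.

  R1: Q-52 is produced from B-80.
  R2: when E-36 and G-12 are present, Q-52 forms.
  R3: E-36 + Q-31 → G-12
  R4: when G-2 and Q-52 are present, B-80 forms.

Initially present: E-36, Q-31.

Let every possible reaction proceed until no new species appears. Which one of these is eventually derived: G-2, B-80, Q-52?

E-36 and Q-31 present → G-12 forms (R3).
E-36 and G-12 present → Q-52 forms (R2).
No rule produces G-2, and it is not given. B-80 would need G-2 and Q-52 (R4), but G-2 never forms.

Q-52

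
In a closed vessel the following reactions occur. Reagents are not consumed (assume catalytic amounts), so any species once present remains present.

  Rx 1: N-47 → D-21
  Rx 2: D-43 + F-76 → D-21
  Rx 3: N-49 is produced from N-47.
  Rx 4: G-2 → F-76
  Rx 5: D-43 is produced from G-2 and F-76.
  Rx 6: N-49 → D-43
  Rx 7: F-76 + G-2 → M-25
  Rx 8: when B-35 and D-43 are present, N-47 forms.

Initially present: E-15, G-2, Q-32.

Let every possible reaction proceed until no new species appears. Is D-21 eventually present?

Yes

G-2 present → F-76 forms (Rx 4).
G-2 and F-76 present → D-43 forms (Rx 5).
D-43 and F-76 present → D-21 forms (Rx 2).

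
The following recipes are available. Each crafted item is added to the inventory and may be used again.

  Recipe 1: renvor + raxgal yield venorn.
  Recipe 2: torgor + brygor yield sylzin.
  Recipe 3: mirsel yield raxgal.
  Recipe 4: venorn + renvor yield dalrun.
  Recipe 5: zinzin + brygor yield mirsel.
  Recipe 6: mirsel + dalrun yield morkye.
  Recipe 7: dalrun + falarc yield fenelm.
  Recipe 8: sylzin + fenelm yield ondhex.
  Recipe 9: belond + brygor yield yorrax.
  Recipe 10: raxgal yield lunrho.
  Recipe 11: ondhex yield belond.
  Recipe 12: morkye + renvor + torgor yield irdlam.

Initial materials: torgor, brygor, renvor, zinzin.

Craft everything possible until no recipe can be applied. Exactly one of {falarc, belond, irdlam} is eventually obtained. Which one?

Using Recipe 5, zinzin and brygor make mirsel.
mirsel → raxgal (Recipe 3).
renvor + raxgal → venorn (Recipe 1).
venorn + renvor → dalrun (Recipe 4).
mirsel + dalrun → morkye (Recipe 6).
morkye + renvor + torgor → irdlam (Recipe 12).
No rule produces falarc, and it is not given. belond would need ondhex (Recipe 11), but ondhex is never obtained.

irdlam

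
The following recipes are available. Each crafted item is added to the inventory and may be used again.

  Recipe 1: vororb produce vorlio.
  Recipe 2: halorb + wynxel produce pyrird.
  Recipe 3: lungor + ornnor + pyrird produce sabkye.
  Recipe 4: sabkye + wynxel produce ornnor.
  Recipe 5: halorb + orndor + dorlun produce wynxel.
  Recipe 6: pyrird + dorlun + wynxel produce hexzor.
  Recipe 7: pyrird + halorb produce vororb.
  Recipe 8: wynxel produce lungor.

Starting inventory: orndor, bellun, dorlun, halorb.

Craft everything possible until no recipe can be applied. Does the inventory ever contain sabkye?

sabkye would need lungor, ornnor, and pyrird (Recipe 3), but ornnor is never obtained.

No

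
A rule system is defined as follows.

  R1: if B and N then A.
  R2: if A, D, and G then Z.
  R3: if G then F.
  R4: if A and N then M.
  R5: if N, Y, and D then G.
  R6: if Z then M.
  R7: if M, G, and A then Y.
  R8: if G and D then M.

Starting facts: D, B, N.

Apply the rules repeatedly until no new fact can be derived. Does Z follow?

Z would need A, D, and G (R2), but G is never established.

No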